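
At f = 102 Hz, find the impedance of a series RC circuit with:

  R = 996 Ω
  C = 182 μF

Step 1 — Angular frequency: ω = 2π·f = 2π·102 = 640.9 rad/s.
Step 2 — Component impedances:
  R: Z = R = 996 Ω
  C: Z = 1/(jωC) = -j/(ω·C) = 0 - j8.573 Ω
Step 3 — Series combination: Z_total = R + C = 996 - j8.573 Ω = 996∠-0.5° Ω.

Z = 996 - j8.573 Ω = 996∠-0.5° Ω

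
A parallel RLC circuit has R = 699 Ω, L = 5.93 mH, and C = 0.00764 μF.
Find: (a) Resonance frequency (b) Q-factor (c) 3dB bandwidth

Step 1 — Resonance: ω₀ = 1/√(LC) = 1/√(0.00593·7.64e-09) = 1.486e+05 rad/s.
Step 2 — f₀ = ω₀/(2π) = 2.365e+04 Hz.
Step 3 — Parallel Q: Q = R/(ω₀L) = 699/(1.486e+05·0.00593) = 0.7934.
Step 4 — Bandwidth: Δω = ω₀/Q = 1.873e+05 rad/s; BW = Δω/(2π) = 2.98e+04 Hz.

(a) f₀ = 2.365e+04 Hz  (b) Q = 0.7934  (c) BW = 2.98e+04 Hz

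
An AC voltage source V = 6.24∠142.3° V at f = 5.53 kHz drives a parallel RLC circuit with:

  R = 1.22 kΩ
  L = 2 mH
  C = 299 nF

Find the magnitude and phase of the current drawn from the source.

Step 1 — Angular frequency: ω = 2π·f = 2π·5530 = 3.475e+04 rad/s.
Step 2 — Component impedances:
  R: Z = R = 1220 Ω
  L: Z = jωL = j·3.475e+04·0.002 = 0 + j69.49 Ω
  C: Z = 1/(jωC) = -j/(ω·C) = 0 - j96.26 Ω
Step 3 — Parallel combination: 1/Z_total = 1/R + 1/L + 1/C; Z_total = 49.14 + j239.9 Ω = 244.8∠78.4° Ω.
Step 4 — Source phasor: V = 6.24∠142.3° V = -4.937 + j3.816 V.
Step 5 — Ohm's law: I = V / Z_total = (-4.937 + j3.816) / (49.14 + j239.9) = 0.01122 + j0.02288 A.
Step 6 — Convert to polar: |I| = 0.02549 A, ∠I = 63.9°.

I = 0.02549∠63.9° A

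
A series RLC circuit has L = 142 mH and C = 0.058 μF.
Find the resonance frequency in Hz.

Step 1 — Resonance condition Im(Z)=0 gives ω₀ = 1/√(LC).
Step 2 — ω₀ = 1/√(0.142·5.8e-08) = 1.102e+04 rad/s.
Step 3 — f₀ = ω₀/(2π) = 1754 Hz.

f₀ = 1754 Hz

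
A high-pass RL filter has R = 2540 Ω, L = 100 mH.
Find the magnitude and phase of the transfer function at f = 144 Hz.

Step 1 — Angular frequency: ω = 2π·144 = 904.8 rad/s.
Step 2 — Transfer function: H(jω) = jωL/(R + jωL).
Step 3 — Numerator jωL = j·90.48; denominator R + jωL = 2540 + j90.48.
Step 4 — H = 0.001267 + j0.03558.
Step 5 — Magnitude: |H| = 0.0356 (-29.0 dB); phase: φ = 88.0°.

|H| = 0.0356 (-29.0 dB), φ = 88.0°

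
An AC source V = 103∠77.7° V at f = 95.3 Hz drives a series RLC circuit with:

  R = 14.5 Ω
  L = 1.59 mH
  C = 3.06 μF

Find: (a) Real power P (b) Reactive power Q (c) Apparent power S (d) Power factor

Step 1 — Angular frequency: ω = 2π·f = 2π·95.3 = 598.8 rad/s.
Step 2 — Component impedances:
  R: Z = R = 14.5 Ω
  L: Z = jωL = j·598.8·0.00159 = 0 + j0.9521 Ω
  C: Z = 1/(jωC) = -j/(ω·C) = 0 - j545.8 Ω
Step 3 — Series combination: Z_total = R + L + C = 14.5 - j544.8 Ω = 545∠-88.5° Ω.
Step 4 — Source phasor: V = 103∠77.7° V = 21.94 + j100.6 V.
Step 5 — Current: I = V / Z = -0.1835 + j0.04516 A = 0.189∠166.2° A.
Step 6 — Complex power: S = V·I* = 0.5179 - j19.46 VA.
Step 7 — Real power: P = Re(S) = 0.5179 W.
Step 8 — Reactive power: Q = Im(S) = -19.46 VAR.
Step 9 — Apparent power: |S| = 19.47 VA.
Step 10 — Power factor: PF = P/|S| = 0.02661 (leading).

(a) P = 0.5179 W  (b) Q = -19.46 VAR  (c) S = 19.47 VA  (d) PF = 0.02661 (leading)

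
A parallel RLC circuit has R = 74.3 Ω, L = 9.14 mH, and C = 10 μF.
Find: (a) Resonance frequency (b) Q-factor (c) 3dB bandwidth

Step 1 — Resonance: ω₀ = 1/√(LC) = 1/√(0.00914·1e-05) = 3308 rad/s.
Step 2 — f₀ = ω₀/(2π) = 526.4 Hz.
Step 3 — Parallel Q: Q = R/(ω₀L) = 74.3/(3308·0.00914) = 2.458.
Step 4 — Bandwidth: Δω = ω₀/Q = 1346 rad/s; BW = Δω/(2π) = 214.2 Hz.

(a) f₀ = 526.4 Hz  (b) Q = 2.458  (c) BW = 214.2 Hz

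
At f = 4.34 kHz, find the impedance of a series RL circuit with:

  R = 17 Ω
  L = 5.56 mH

Step 1 — Angular frequency: ω = 2π·f = 2π·4340 = 2.727e+04 rad/s.
Step 2 — Component impedances:
  R: Z = R = 17 Ω
  L: Z = jωL = j·2.727e+04·0.00556 = 0 + j151.6 Ω
Step 3 — Series combination: Z_total = R + L = 17 + j151.6 Ω = 152.6∠83.6° Ω.

Z = 17 + j151.6 Ω = 152.6∠83.6° Ω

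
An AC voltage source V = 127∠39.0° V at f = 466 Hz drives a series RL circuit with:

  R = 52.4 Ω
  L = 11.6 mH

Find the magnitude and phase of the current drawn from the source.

Step 1 — Angular frequency: ω = 2π·f = 2π·466 = 2928 rad/s.
Step 2 — Component impedances:
  R: Z = R = 52.4 Ω
  L: Z = jωL = j·2928·0.0116 = 0 + j33.96 Ω
Step 3 — Series combination: Z_total = R + L = 52.4 + j33.96 Ω = 62.44∠33.0° Ω.
Step 4 — Source phasor: V = 127∠39.0° V = 98.7 + j79.92 V.
Step 5 — Ohm's law: I = V / Z_total = (98.7 + j79.92) / (52.4 + j33.96) = 2.022 + j0.2143 A.
Step 6 — Convert to polar: |I| = 2.034 A, ∠I = 6.0°.

I = 2.034∠6.0° A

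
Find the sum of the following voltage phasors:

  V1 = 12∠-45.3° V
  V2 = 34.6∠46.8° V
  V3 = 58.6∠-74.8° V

Step 1 — Convert each phasor to rectangular form:
  V1 = 12·(cos(-45.3°) + j·sin(-45.3°)) = 8.441 - j8.53 V
  V2 = 34.6·(cos(46.8°) + j·sin(46.8°)) = 23.69 + j25.22 V
  V3 = 58.6·(cos(-74.8°) + j·sin(-74.8°)) = 15.36 - j56.55 V
Step 2 — Sum components: V_total = 47.49 - j39.86 V.
Step 3 — Convert to polar: |V_total| = 62 V, ∠V_total = -40.0°.

V_total = 62∠-40.0° V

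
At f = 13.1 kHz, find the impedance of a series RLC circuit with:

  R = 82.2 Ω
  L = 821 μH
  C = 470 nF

Step 1 — Angular frequency: ω = 2π·f = 2π·1.31e+04 = 8.231e+04 rad/s.
Step 2 — Component impedances:
  R: Z = R = 82.2 Ω
  L: Z = jωL = j·8.231e+04·0.000821 = 0 + j67.58 Ω
  C: Z = 1/(jωC) = -j/(ω·C) = 0 - j25.85 Ω
Step 3 — Series combination: Z_total = R + L + C = 82.2 + j41.73 Ω = 92.18∠26.9° Ω.

Z = 82.2 + j41.73 Ω = 92.18∠26.9° Ω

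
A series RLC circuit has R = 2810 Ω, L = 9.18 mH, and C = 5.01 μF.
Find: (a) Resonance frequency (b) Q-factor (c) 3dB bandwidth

Step 1 — Resonance condition Im(Z)=0 gives ω₀ = 1/√(LC).
Step 2 — ω₀ = 1/√(0.00918·5.01e-06) = 4663 rad/s.
Step 3 — f₀ = ω₀/(2π) = 742.1 Hz.
Step 4 — Series Q: Q = ω₀L/R = 4663·0.00918/2810 = 0.01523.
Step 5 — 3dB bandwidth: Δω = ω₀/Q = 3.061e+05 rad/s; BW = Δω/(2π) = 4.872e+04 Hz.

(a) f₀ = 742.1 Hz  (b) Q = 0.01523  (c) BW = 4.872e+04 Hz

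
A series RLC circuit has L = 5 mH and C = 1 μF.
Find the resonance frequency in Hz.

Step 1 — Resonance condition Im(Z)=0 gives ω₀ = 1/√(LC).
Step 2 — ω₀ = 1/√(0.005·1e-06) = 1.414e+04 rad/s.
Step 3 — f₀ = ω₀/(2π) = 2251 Hz.

f₀ = 2251 Hz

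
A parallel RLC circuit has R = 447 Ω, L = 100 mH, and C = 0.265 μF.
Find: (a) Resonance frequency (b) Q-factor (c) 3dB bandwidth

Step 1 — Resonance: ω₀ = 1/√(LC) = 1/√(0.1·2.65e-07) = 6143 rad/s.
Step 2 — f₀ = ω₀/(2π) = 977.7 Hz.
Step 3 — Parallel Q: Q = R/(ω₀L) = 447/(6143·0.1) = 0.7277.
Step 4 — Bandwidth: Δω = ω₀/Q = 8442 rad/s; BW = Δω/(2π) = 1344 Hz.

(a) f₀ = 977.7 Hz  (b) Q = 0.7277  (c) BW = 1344 Hz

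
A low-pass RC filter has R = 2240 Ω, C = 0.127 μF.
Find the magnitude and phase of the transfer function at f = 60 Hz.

Step 1 — Angular frequency: ω = 2π·60 = 377 rad/s.
Step 2 — Transfer function: H(jω) = 1/(1 + jωRC).
Step 3 — Denominator: 1 + jωRC = 1 + j·377·2240·1.27e-07 = 1 + j0.1072.
Step 4 — H = 0.9886 - j0.106.
Step 5 — Magnitude: |H| = 0.9943 (-0.0 dB); phase: φ = -6.1°.

|H| = 0.9943 (-0.0 dB), φ = -6.1°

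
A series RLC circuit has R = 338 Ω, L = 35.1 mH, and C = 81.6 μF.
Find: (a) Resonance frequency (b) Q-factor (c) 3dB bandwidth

Step 1 — Resonance: ω₀ = 1/√(LC) = 1/√(0.0351·8.16e-05) = 590.9 rad/s.
Step 2 — f₀ = ω₀/(2π) = 94.04 Hz.
Step 3 — Series Q: Q = ω₀L/R = 590.9·0.0351/338 = 0.06136.
Step 4 — Bandwidth: Δω = ω₀/Q = 9630 rad/s; BW = Δω/(2π) = 1533 Hz.

(a) f₀ = 94.04 Hz  (b) Q = 0.06136  (c) BW = 1533 Hz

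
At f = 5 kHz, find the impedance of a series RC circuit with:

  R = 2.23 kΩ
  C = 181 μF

Step 1 — Angular frequency: ω = 2π·f = 2π·5000 = 3.142e+04 rad/s.
Step 2 — Component impedances:
  R: Z = R = 2230 Ω
  C: Z = 1/(jωC) = -j/(ω·C) = 0 - j0.1759 Ω
Step 3 — Series combination: Z_total = R + C = 2230 - j0.1759 Ω = 2230∠-0.0° Ω.

Z = 2230 - j0.1759 Ω = 2230∠-0.0° Ω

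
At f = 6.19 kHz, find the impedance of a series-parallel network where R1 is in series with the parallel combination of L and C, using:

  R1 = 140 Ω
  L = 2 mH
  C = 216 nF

Step 1 — Angular frequency: ω = 2π·f = 2π·6190 = 3.889e+04 rad/s.
Step 2 — Component impedances:
  R1: Z = R = 140 Ω
  L: Z = jωL = j·3.889e+04·0.002 = 0 + j77.79 Ω
  C: Z = 1/(jωC) = -j/(ω·C) = 0 - j119 Ω
Step 3 — Parallel branch: L || C = 1/(1/L + 1/C) = 0 + j224.5 Ω.
Step 4 — Series with R1: Z_total = R1 + (L || C) = 140 + j224.5 Ω = 264.6∠58.0° Ω.

Z = 140 + j224.5 Ω = 264.6∠58.0° Ω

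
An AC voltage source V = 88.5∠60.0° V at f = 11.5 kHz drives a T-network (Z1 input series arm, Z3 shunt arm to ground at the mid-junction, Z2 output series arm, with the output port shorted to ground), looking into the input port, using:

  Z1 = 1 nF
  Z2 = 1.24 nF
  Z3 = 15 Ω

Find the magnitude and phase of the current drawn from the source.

Step 1 — Angular frequency: ω = 2π·f = 2π·1.15e+04 = 7.226e+04 rad/s.
Step 2 — Component impedances:
  Z1: Z = 1/(jωC) = -j/(ω·C) = 0 - j1.384e+04 Ω
  Z2: Z = 1/(jωC) = -j/(ω·C) = 0 - j1.116e+04 Ω
  Z3: Z = R = 15 Ω
Step 3 — With the output port shorted to ground, the output series arm Z2 runs from the junction to ground; the shunt arm Z3 also runs from the junction to ground. They appear in parallel: Z3 || Z2 = 15 - j0.02016 Ω.
Step 4 — Series with input arm Z1: Z_in = Z1 + (Z3 || Z2) = 15 - j1.384e+04 Ω = 1.384e+04∠-89.9° Ω.
Step 5 — Source phasor: V = 88.5∠60.0° V = 44.25 + j76.64 V.
Step 6 — Ohm's law: I = V / Z_total = (44.25 + j76.64) / (15 - j1.384e+04) = -0.005535 + j0.003203 A.
Step 7 — Convert to polar: |I| = 0.006395 A, ∠I = 149.9°.

I = 0.006395∠149.9° A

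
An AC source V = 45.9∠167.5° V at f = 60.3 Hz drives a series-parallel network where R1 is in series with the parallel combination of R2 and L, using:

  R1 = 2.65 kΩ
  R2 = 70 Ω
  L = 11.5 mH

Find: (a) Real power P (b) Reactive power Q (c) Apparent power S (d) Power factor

Step 1 — Angular frequency: ω = 2π·f = 2π·60.3 = 378.9 rad/s.
Step 2 — Component impedances:
  R1: Z = R = 2650 Ω
  R2: Z = R = 70 Ω
  L: Z = jωL = j·378.9·0.0115 = 0 + j4.357 Ω
Step 3 — Parallel branch: R2 || L = 1/(1/R2 + 1/L) = 0.2702 + j4.34 Ω.
Step 4 — Series with R1: Z_total = R1 + (R2 || L) = 2650 + j4.34 Ω = 2650∠0.1° Ω.
Step 5 — Source phasor: V = 45.9∠167.5° V = -44.81 + j9.935 V.
Step 6 — Current: I = V / Z = -0.0169 + j0.003776 A = 0.01732∠167.4° A.
Step 7 — Complex power: S = V·I* = 0.7949 + j0.001302 VA.
Step 8 — Real power: P = Re(S) = 0.7949 W.
Step 9 — Reactive power: Q = Im(S) = 0.001302 VAR.
Step 10 — Apparent power: |S| = 0.7949 VA.
Step 11 — Power factor: PF = P/|S| = 1 (lagging).

(a) P = 0.7949 W  (b) Q = 0.001302 VAR  (c) S = 0.7949 VA  (d) PF = 1 (lagging)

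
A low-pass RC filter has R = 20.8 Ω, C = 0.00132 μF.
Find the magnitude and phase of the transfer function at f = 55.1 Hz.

Step 1 — Angular frequency: ω = 2π·55.1 = 346.2 rad/s.
Step 2 — Transfer function: H(jω) = 1/(1 + jωRC).
Step 3 — Denominator: 1 + jωRC = 1 + j·346.2·20.8·1.32e-09 = 1 + j9.505e-06.
Step 4 — H = 1 - j9.505e-06.
Step 5 — Magnitude: |H| = 1 (-0.0 dB); phase: φ = -0.0°.

|H| = 1 (-0.0 dB), φ = -0.0°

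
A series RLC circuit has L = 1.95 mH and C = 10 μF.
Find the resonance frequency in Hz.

Step 1 — Resonance condition Im(Z)=0 gives ω₀ = 1/√(LC).
Step 2 — ω₀ = 1/√(0.00195·1e-05) = 7161 rad/s.
Step 3 — f₀ = ω₀/(2π) = 1140 Hz.

f₀ = 1140 Hz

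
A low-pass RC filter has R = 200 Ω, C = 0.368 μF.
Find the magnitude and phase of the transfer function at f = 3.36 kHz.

Step 1 — Angular frequency: ω = 2π·3360 = 2.111e+04 rad/s.
Step 2 — Transfer function: H(jω) = 1/(1 + jωRC).
Step 3 — Denominator: 1 + jωRC = 1 + j·2.111e+04·200·3.68e-07 = 1 + j1.554.
Step 4 — H = 0.2929 - j0.4551.
Step 5 — Magnitude: |H| = 0.5412 (-5.3 dB); phase: φ = -57.2°.

|H| = 0.5412 (-5.3 dB), φ = -57.2°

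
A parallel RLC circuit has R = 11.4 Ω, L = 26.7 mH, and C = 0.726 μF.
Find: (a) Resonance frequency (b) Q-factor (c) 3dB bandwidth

Step 1 — Resonance: ω₀ = 1/√(LC) = 1/√(0.0267·7.26e-07) = 7183 rad/s.
Step 2 — f₀ = ω₀/(2π) = 1143 Hz.
Step 3 — Parallel Q: Q = R/(ω₀L) = 11.4/(7183·0.0267) = 0.05945.
Step 4 — Bandwidth: Δω = ω₀/Q = 1.208e+05 rad/s; BW = Δω/(2π) = 1.923e+04 Hz.

(a) f₀ = 1143 Hz  (b) Q = 0.05945  (c) BW = 1.923e+04 Hz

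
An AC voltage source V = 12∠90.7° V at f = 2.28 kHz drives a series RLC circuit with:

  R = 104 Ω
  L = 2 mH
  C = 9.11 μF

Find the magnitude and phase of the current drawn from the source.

Step 1 — Angular frequency: ω = 2π·f = 2π·2280 = 1.433e+04 rad/s.
Step 2 — Component impedances:
  R: Z = R = 104 Ω
  L: Z = jωL = j·1.433e+04·0.002 = 0 + j28.65 Ω
  C: Z = 1/(jωC) = -j/(ω·C) = 0 - j7.662 Ω
Step 3 — Series combination: Z_total = R + L + C = 104 + j20.99 Ω = 106.1∠11.4° Ω.
Step 4 — Source phasor: V = 12∠90.7° V = -0.1466 + j12 V.
Step 5 — Ohm's law: I = V / Z_total = (-0.1466 + j12) / (104 + j20.99) = 0.02102 + j0.1111 A.
Step 6 — Convert to polar: |I| = 0.1131 A, ∠I = 79.3°.

I = 0.1131∠79.3° A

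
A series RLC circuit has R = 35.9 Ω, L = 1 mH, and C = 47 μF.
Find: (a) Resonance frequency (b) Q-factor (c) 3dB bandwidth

Step 1 — Resonance condition Im(Z)=0 gives ω₀ = 1/√(LC).
Step 2 — ω₀ = 1/√(0.001·4.7e-05) = 4613 rad/s.
Step 3 — f₀ = ω₀/(2π) = 734.1 Hz.
Step 4 — Series Q: Q = ω₀L/R = 4613·0.001/35.9 = 0.1285.
Step 5 — 3dB bandwidth: Δω = ω₀/Q = 3.59e+04 rad/s; BW = Δω/(2π) = 5714 Hz.

(a) f₀ = 734.1 Hz  (b) Q = 0.1285  (c) BW = 5714 Hz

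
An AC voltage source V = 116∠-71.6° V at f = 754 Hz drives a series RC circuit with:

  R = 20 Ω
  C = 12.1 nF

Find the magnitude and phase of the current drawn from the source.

Step 1 — Angular frequency: ω = 2π·f = 2π·754 = 4738 rad/s.
Step 2 — Component impedances:
  R: Z = R = 20 Ω
  C: Z = 1/(jωC) = -j/(ω·C) = 0 - j1.744e+04 Ω
Step 3 — Series combination: Z_total = R + C = 20 - j1.744e+04 Ω = 1.744e+04∠-89.9° Ω.
Step 4 — Source phasor: V = 116∠-71.6° V = 36.62 - j110.1 V.
Step 5 — Ohm's law: I = V / Z_total = (36.62 - j110.1) / (20 - j1.744e+04) = 0.006312 + j0.002092 A.
Step 6 — Convert to polar: |I| = 0.00665 A, ∠I = 18.3°.

I = 0.00665∠18.3° A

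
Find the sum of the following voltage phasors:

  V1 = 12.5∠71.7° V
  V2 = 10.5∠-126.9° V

Step 1 — Convert each phasor to rectangular form:
  V1 = 12.5·(cos(71.7°) + j·sin(71.7°)) = 3.925 + j11.87 V
  V2 = 10.5·(cos(-126.9°) + j·sin(-126.9°)) = -6.304 - j8.397 V
Step 2 — Sum components: V_total = -2.38 + j3.471 V.
Step 3 — Convert to polar: |V_total| = 4.208 V, ∠V_total = 124.4°.

V_total = 4.208∠124.4° V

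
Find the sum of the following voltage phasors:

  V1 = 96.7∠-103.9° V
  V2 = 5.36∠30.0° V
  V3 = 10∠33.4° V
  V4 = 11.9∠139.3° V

Step 1 — Convert each phasor to rectangular form:
  V1 = 96.7·(cos(-103.9°) + j·sin(-103.9°)) = -23.23 - j93.87 V
  V2 = 5.36·(cos(30.0°) + j·sin(30.0°)) = 4.642 + j2.68 V
  V3 = 10·(cos(33.4°) + j·sin(33.4°)) = 8.348 + j5.505 V
  V4 = 11.9·(cos(139.3°) + j·sin(139.3°)) = -9.022 + j7.76 V
Step 2 — Sum components: V_total = -19.26 - j77.92 V.
Step 3 — Convert to polar: |V_total| = 80.27 V, ∠V_total = -103.9°.

V_total = 80.27∠-103.9° V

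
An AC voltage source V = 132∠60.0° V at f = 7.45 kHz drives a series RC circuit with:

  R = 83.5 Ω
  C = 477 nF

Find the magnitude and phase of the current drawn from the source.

Step 1 — Angular frequency: ω = 2π·f = 2π·7450 = 4.681e+04 rad/s.
Step 2 — Component impedances:
  R: Z = R = 83.5 Ω
  C: Z = 1/(jωC) = -j/(ω·C) = 0 - j44.79 Ω
Step 3 — Series combination: Z_total = R + C = 83.5 - j44.79 Ω = 94.75∠-28.2° Ω.
Step 4 — Source phasor: V = 132∠60.0° V = 66 + j114.3 V.
Step 5 — Ohm's law: I = V / Z_total = (66 + j114.3) / (83.5 - j44.79) = 0.04358 + j1.392 A.
Step 6 — Convert to polar: |I| = 1.393 A, ∠I = 88.2°.

I = 1.393∠88.2° A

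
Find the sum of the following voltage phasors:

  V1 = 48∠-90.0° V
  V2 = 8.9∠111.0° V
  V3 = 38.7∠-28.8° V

Step 1 — Convert each phasor to rectangular form:
  V1 = 48·(cos(-90.0°) + j·sin(-90.0°)) = 0 - j48 V
  V2 = 8.9·(cos(111.0°) + j·sin(111.0°)) = -3.189 + j8.309 V
  V3 = 38.7·(cos(-28.8°) + j·sin(-28.8°)) = 33.91 - j18.64 V
Step 2 — Sum components: V_total = 30.72 - j58.34 V.
Step 3 — Convert to polar: |V_total| = 65.93 V, ∠V_total = -62.2°.

V_total = 65.93∠-62.2° V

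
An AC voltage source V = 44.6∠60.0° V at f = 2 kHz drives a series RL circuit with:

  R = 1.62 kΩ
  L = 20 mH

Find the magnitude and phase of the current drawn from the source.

Step 1 — Angular frequency: ω = 2π·f = 2π·2000 = 1.257e+04 rad/s.
Step 2 — Component impedances:
  R: Z = R = 1620 Ω
  L: Z = jωL = j·1.257e+04·0.02 = 0 + j251.3 Ω
Step 3 — Series combination: Z_total = R + L = 1620 + j251.3 Ω = 1639∠8.8° Ω.
Step 4 — Source phasor: V = 44.6∠60.0° V = 22.3 + j38.62 V.
Step 5 — Ohm's law: I = V / Z_total = (22.3 + j38.62) / (1620 + j251.3) = 0.01705 + j0.0212 A.
Step 6 — Convert to polar: |I| = 0.02721 A, ∠I = 51.2°.

I = 0.02721∠51.2° A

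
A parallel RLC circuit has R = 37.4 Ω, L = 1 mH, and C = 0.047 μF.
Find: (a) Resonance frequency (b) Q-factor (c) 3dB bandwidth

Step 1 — Resonance: ω₀ = 1/√(LC) = 1/√(0.001·4.7e-08) = 1.459e+05 rad/s.
Step 2 — f₀ = ω₀/(2π) = 2.322e+04 Hz.
Step 3 — Parallel Q: Q = R/(ω₀L) = 37.4/(1.459e+05·0.001) = 0.2564.
Step 4 — Bandwidth: Δω = ω₀/Q = 5.689e+05 rad/s; BW = Δω/(2π) = 9.054e+04 Hz.

(a) f₀ = 2.322e+04 Hz  (b) Q = 0.2564  (c) BW = 9.054e+04 Hz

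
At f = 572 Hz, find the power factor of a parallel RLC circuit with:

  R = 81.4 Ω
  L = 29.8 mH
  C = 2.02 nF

Step 1 — Angular frequency: ω = 2π·f = 2π·572 = 3594 rad/s.
Step 2 — Component impedances:
  R: Z = R = 81.4 Ω
  L: Z = jωL = j·3594·0.0298 = 0 + j107.1 Ω
  C: Z = 1/(jωC) = -j/(ω·C) = 0 - j1.377e+05 Ω
Step 3 — Parallel combination: 1/Z_total = 1/R + 1/L + 1/C; Z_total = 51.63 + j39.21 Ω = 64.83∠37.2° Ω.
Step 4 — Power factor: PF = cos(φ) = Re(Z)/|Z| = 51.63/64.83 = 0.7964.
Step 5 — Type: Im(Z) = 39.21 ⇒ lagging (phase φ = 37.2°).

PF = 0.7964 (lagging, φ = 37.2°)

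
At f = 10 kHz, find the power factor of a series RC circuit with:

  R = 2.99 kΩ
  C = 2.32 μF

Step 1 — Angular frequency: ω = 2π·f = 2π·1e+04 = 6.283e+04 rad/s.
Step 2 — Component impedances:
  R: Z = R = 2990 Ω
  C: Z = 1/(jωC) = -j/(ω·C) = 0 - j6.86 Ω
Step 3 — Series combination: Z_total = R + C = 2990 - j6.86 Ω = 2990∠-0.1° Ω.
Step 4 — Power factor: PF = cos(φ) = Re(Z)/|Z| = 2990/2990 = 1.
Step 5 — Type: Im(Z) = -6.86 ⇒ leading (phase φ = -0.1°).

PF = 1 (leading, φ = -0.1°)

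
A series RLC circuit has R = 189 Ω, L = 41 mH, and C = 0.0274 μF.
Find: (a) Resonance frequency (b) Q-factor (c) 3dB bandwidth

Step 1 — Resonance: ω₀ = 1/√(LC) = 1/√(0.041·2.74e-08) = 2.984e+04 rad/s.
Step 2 — f₀ = ω₀/(2π) = 4748 Hz.
Step 3 — Series Q: Q = ω₀L/R = 2.984e+04·0.041/189 = 6.472.
Step 4 — Bandwidth: Δω = ω₀/Q = 4610 rad/s; BW = Δω/(2π) = 733.7 Hz.

(a) f₀ = 4748 Hz  (b) Q = 6.472  (c) BW = 733.7 Hz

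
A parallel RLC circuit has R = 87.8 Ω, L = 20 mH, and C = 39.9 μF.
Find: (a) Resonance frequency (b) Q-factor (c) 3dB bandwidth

Step 1 — Resonance: ω₀ = 1/√(LC) = 1/√(0.02·3.99e-05) = 1119 rad/s.
Step 2 — f₀ = ω₀/(2π) = 178.2 Hz.
Step 3 — Parallel Q: Q = R/(ω₀L) = 87.8/(1119·0.02) = 3.922.
Step 4 — Bandwidth: Δω = ω₀/Q = 285.5 rad/s; BW = Δω/(2π) = 45.43 Hz.

(a) f₀ = 178.2 Hz  (b) Q = 3.922  (c) BW = 45.43 Hz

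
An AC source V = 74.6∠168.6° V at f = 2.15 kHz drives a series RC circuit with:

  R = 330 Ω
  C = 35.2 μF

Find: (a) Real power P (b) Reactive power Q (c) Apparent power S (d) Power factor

Step 1 — Angular frequency: ω = 2π·f = 2π·2150 = 1.351e+04 rad/s.
Step 2 — Component impedances:
  R: Z = R = 330 Ω
  C: Z = 1/(jωC) = -j/(ω·C) = 0 - j2.103 Ω
Step 3 — Series combination: Z_total = R + C = 330 - j2.103 Ω = 330∠-0.4° Ω.
Step 4 — Source phasor: V = 74.6∠168.6° V = -73.13 + j14.75 V.
Step 5 — Current: I = V / Z = -0.2219 + j0.04327 A = 0.2261∠169.0° A.
Step 6 — Complex power: S = V·I* = 16.86 - j0.1075 VA.
Step 7 — Real power: P = Re(S) = 16.86 W.
Step 8 — Reactive power: Q = Im(S) = -0.1075 VAR.
Step 9 — Apparent power: |S| = 16.86 VA.
Step 10 — Power factor: PF = P/|S| = 1 (leading).

(a) P = 16.86 W  (b) Q = -0.1075 VAR  (c) S = 16.86 VA  (d) PF = 1 (leading)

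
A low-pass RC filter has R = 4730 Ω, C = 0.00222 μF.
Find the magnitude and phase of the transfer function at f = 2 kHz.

Step 1 — Angular frequency: ω = 2π·2000 = 1.257e+04 rad/s.
Step 2 — Transfer function: H(jω) = 1/(1 + jωRC).
Step 3 — Denominator: 1 + jωRC = 1 + j·1.257e+04·4730·2.22e-09 = 1 + j0.132.
Step 4 — H = 0.9829 - j0.1297.
Step 5 — Magnitude: |H| = 0.9914 (-0.1 dB); phase: φ = -7.5°.

|H| = 0.9914 (-0.1 dB), φ = -7.5°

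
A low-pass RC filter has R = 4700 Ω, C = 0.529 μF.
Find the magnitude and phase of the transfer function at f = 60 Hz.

Step 1 — Angular frequency: ω = 2π·60 = 377 rad/s.
Step 2 — Transfer function: H(jω) = 1/(1 + jωRC).
Step 3 — Denominator: 1 + jωRC = 1 + j·377·4700·5.29e-07 = 1 + j0.9373.
Step 4 — H = 0.5323 - j0.499.
Step 5 — Magnitude: |H| = 0.7296 (-2.7 dB); phase: φ = -43.1°.

|H| = 0.7296 (-2.7 dB), φ = -43.1°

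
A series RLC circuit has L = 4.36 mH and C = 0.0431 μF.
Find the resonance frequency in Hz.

Step 1 — Resonance condition Im(Z)=0 gives ω₀ = 1/√(LC).
Step 2 — ω₀ = 1/√(0.00436·4.31e-08) = 7.295e+04 rad/s.
Step 3 — f₀ = ω₀/(2π) = 1.161e+04 Hz.

f₀ = 1.161e+04 Hz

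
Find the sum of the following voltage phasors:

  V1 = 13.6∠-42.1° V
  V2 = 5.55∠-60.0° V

Step 1 — Convert each phasor to rectangular form:
  V1 = 13.6·(cos(-42.1°) + j·sin(-42.1°)) = 10.09 - j9.118 V
  V2 = 5.55·(cos(-60.0°) + j·sin(-60.0°)) = 2.775 - j4.806 V
Step 2 — Sum components: V_total = 12.87 - j13.92 V.
Step 3 — Convert to polar: |V_total| = 18.96 V, ∠V_total = -47.3°.

V_total = 18.96∠-47.3° V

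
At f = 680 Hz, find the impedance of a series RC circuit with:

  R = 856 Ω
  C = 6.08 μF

Step 1 — Angular frequency: ω = 2π·f = 2π·680 = 4273 rad/s.
Step 2 — Component impedances:
  R: Z = R = 856 Ω
  C: Z = 1/(jωC) = -j/(ω·C) = 0 - j38.5 Ω
Step 3 — Series combination: Z_total = R + C = 856 - j38.5 Ω = 856.9∠-2.6° Ω.

Z = 856 - j38.5 Ω = 856.9∠-2.6° Ω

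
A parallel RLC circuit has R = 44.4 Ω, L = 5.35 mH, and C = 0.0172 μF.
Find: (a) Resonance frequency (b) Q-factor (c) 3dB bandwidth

Step 1 — Resonance: ω₀ = 1/√(LC) = 1/√(0.00535·1.72e-08) = 1.042e+05 rad/s.
Step 2 — f₀ = ω₀/(2π) = 1.659e+04 Hz.
Step 3 — Parallel Q: Q = R/(ω₀L) = 44.4/(1.042e+05·0.00535) = 0.07961.
Step 4 — Bandwidth: Δω = ω₀/Q = 1.309e+06 rad/s; BW = Δω/(2π) = 2.084e+05 Hz.

(a) f₀ = 1.659e+04 Hz  (b) Q = 0.07961  (c) BW = 2.084e+05 Hz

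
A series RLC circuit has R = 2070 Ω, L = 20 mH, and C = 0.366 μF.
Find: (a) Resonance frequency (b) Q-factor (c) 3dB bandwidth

Step 1 — Resonance: ω₀ = 1/√(LC) = 1/√(0.02·3.66e-07) = 1.169e+04 rad/s.
Step 2 — f₀ = ω₀/(2π) = 1860 Hz.
Step 3 — Series Q: Q = ω₀L/R = 1.169e+04·0.02/2070 = 0.1129.
Step 4 — Bandwidth: Δω = ω₀/Q = 1.035e+05 rad/s; BW = Δω/(2π) = 1.647e+04 Hz.

(a) f₀ = 1860 Hz  (b) Q = 0.1129  (c) BW = 1.647e+04 Hz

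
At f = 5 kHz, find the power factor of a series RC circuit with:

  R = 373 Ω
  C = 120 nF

Step 1 — Angular frequency: ω = 2π·f = 2π·5000 = 3.142e+04 rad/s.
Step 2 — Component impedances:
  R: Z = R = 373 Ω
  C: Z = 1/(jωC) = -j/(ω·C) = 0 - j265.3 Ω
Step 3 — Series combination: Z_total = R + C = 373 - j265.3 Ω = 457.7∠-35.4° Ω.
Step 4 — Power factor: PF = cos(φ) = Re(Z)/|Z| = 373/457.7 = 0.8149.
Step 5 — Type: Im(Z) = -265.3 ⇒ leading (phase φ = -35.4°).

PF = 0.8149 (leading, φ = -35.4°)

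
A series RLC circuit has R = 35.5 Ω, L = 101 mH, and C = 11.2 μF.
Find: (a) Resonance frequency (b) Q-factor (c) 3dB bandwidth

Step 1 — Resonance condition Im(Z)=0 gives ω₀ = 1/√(LC).
Step 2 — ω₀ = 1/√(0.101·1.12e-05) = 940.2 rad/s.
Step 3 — f₀ = ω₀/(2π) = 149.6 Hz.
Step 4 — Series Q: Q = ω₀L/R = 940.2·0.101/35.5 = 2.675.
Step 5 — 3dB bandwidth: Δω = ω₀/Q = 351.5 rad/s; BW = Δω/(2π) = 55.94 Hz.

(a) f₀ = 149.6 Hz  (b) Q = 2.675  (c) BW = 55.94 Hz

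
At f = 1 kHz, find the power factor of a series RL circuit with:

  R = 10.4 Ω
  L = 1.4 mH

Step 1 — Angular frequency: ω = 2π·f = 2π·1000 = 6283 rad/s.
Step 2 — Component impedances:
  R: Z = R = 10.4 Ω
  L: Z = jωL = j·6283·0.0014 = 0 + j8.796 Ω
Step 3 — Series combination: Z_total = R + L = 10.4 + j8.796 Ω = 13.62∠40.2° Ω.
Step 4 — Power factor: PF = cos(φ) = Re(Z)/|Z| = 10.4/13.621 = 0.7635.
Step 5 — Type: Im(Z) = 8.796 ⇒ lagging (phase φ = 40.2°).

PF = 0.7635 (lagging, φ = 40.2°)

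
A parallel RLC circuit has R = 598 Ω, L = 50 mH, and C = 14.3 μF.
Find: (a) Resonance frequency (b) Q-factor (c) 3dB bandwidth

Step 1 — Resonance: ω₀ = 1/√(LC) = 1/√(0.05·1.43e-05) = 1183 rad/s.
Step 2 — f₀ = ω₀/(2π) = 188.2 Hz.
Step 3 — Parallel Q: Q = R/(ω₀L) = 598/(1183·0.05) = 10.11.
Step 4 — Bandwidth: Δω = ω₀/Q = 116.9 rad/s; BW = Δω/(2π) = 18.61 Hz.

(a) f₀ = 188.2 Hz  (b) Q = 10.11  (c) BW = 18.61 Hz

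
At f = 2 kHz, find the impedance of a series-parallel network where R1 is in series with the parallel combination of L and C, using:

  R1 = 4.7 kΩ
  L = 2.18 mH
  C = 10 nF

Step 1 — Angular frequency: ω = 2π·f = 2π·2000 = 1.257e+04 rad/s.
Step 2 — Component impedances:
  R1: Z = R = 4700 Ω
  L: Z = jωL = j·1.257e+04·0.00218 = 0 + j27.39 Ω
  C: Z = 1/(jωC) = -j/(ω·C) = 0 - j7958 Ω
Step 3 — Parallel branch: L || C = 1/(1/L + 1/C) = 0 + j27.49 Ω.
Step 4 — Series with R1: Z_total = R1 + (L || C) = 4700 + j27.49 Ω = 4700∠0.3° Ω.

Z = 4700 + j27.49 Ω = 4700∠0.3° Ω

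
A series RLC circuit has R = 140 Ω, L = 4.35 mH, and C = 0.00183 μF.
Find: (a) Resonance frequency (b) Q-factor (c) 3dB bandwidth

Step 1 — Resonance: ω₀ = 1/√(LC) = 1/√(0.00435·1.83e-09) = 3.544e+05 rad/s.
Step 2 — f₀ = ω₀/(2π) = 5.641e+04 Hz.
Step 3 — Series Q: Q = ω₀L/R = 3.544e+05·0.00435/140 = 11.01.
Step 4 — Bandwidth: Δω = ω₀/Q = 3.218e+04 rad/s; BW = Δω/(2π) = 5122 Hz.

(a) f₀ = 5.641e+04 Hz  (b) Q = 11.01  (c) BW = 5122 Hz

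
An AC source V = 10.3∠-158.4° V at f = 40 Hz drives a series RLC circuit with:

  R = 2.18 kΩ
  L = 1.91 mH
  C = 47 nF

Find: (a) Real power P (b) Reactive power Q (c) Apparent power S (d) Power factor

Step 1 — Angular frequency: ω = 2π·f = 2π·40 = 251.3 rad/s.
Step 2 — Component impedances:
  R: Z = R = 2180 Ω
  L: Z = jωL = j·251.3·0.00191 = 0 + j0.48 Ω
  C: Z = 1/(jωC) = -j/(ω·C) = 0 - j8.466e+04 Ω
Step 3 — Series combination: Z_total = R + L + C = 2180 - j8.466e+04 Ω = 8.468e+04∠-88.5° Ω.
Step 4 — Source phasor: V = 10.3∠-158.4° V = -9.577 - j3.792 V.
Step 5 — Current: I = V / Z = 4.185e-05 - j0.0001142 A = 0.0001216∠-69.9° A.
Step 6 — Complex power: S = V·I* = 3.225e-05 - j0.001252 VA.
Step 7 — Real power: P = Re(S) = 3.225e-05 W.
Step 8 — Reactive power: Q = Im(S) = -0.001252 VAR.
Step 9 — Apparent power: |S| = 0.001253 VA.
Step 10 — Power factor: PF = P/|S| = 0.02574 (leading).

(a) P = 3.225e-05 W  (b) Q = -0.001252 VAR  (c) S = 0.001253 VA  (d) PF = 0.02574 (leading)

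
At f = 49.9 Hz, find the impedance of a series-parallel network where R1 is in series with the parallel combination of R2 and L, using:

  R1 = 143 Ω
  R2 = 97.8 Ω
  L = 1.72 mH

Step 1 — Angular frequency: ω = 2π·f = 2π·49.9 = 313.5 rad/s.
Step 2 — Component impedances:
  R1: Z = R = 143 Ω
  R2: Z = R = 97.8 Ω
  L: Z = jωL = j·313.5·0.00172 = 0 + j0.5393 Ω
Step 3 — Parallel branch: R2 || L = 1/(1/R2 + 1/L) = 0.002973 + j0.5393 Ω.
Step 4 — Series with R1: Z_total = R1 + (R2 || L) = 143 + j0.5393 Ω = 143∠0.2° Ω.

Z = 143 + j0.5393 Ω = 143∠0.2° Ω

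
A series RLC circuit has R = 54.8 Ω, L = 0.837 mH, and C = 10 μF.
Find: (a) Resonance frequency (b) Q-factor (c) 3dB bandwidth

Step 1 — Resonance condition Im(Z)=0 gives ω₀ = 1/√(LC).
Step 2 — ω₀ = 1/√(0.000837·1e-05) = 1.093e+04 rad/s.
Step 3 — f₀ = ω₀/(2π) = 1740 Hz.
Step 4 — Series Q: Q = ω₀L/R = 1.093e+04·0.000837/54.8 = 0.1669.
Step 5 — 3dB bandwidth: Δω = ω₀/Q = 6.547e+04 rad/s; BW = Δω/(2π) = 1.042e+04 Hz.

(a) f₀ = 1740 Hz  (b) Q = 0.1669  (c) BW = 1.042e+04 Hz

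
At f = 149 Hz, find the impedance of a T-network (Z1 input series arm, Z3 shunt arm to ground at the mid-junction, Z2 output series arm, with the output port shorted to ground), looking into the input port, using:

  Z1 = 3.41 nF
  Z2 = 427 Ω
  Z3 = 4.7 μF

Step 1 — Angular frequency: ω = 2π·f = 2π·149 = 936.2 rad/s.
Step 2 — Component impedances:
  Z1: Z = 1/(jωC) = -j/(ω·C) = 0 - j3.132e+05 Ω
  Z2: Z = R = 427 Ω
  Z3: Z = 1/(jωC) = -j/(ω·C) = 0 - j227.3 Ω
Step 3 — With the output port shorted to ground, the output series arm Z2 runs from the junction to ground; the shunt arm Z3 also runs from the junction to ground. They appear in parallel: Z3 || Z2 = 94.26 - j177.1 Ω.
Step 4 — Series with input arm Z1: Z_in = Z1 + (Z3 || Z2) = 94.26 - j3.134e+05 Ω = 3.134e+05∠-90.0° Ω.

Z = 94.26 - j3.134e+05 Ω = 3.134e+05∠-90.0° Ω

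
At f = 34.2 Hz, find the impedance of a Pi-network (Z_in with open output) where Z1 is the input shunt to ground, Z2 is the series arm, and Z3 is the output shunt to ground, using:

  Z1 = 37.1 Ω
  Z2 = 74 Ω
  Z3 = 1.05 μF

Step 1 — Angular frequency: ω = 2π·f = 2π·34.2 = 214.9 rad/s.
Step 2 — Component impedances:
  Z1: Z = R = 37.1 Ω
  Z2: Z = R = 74 Ω
  Z3: Z = 1/(jωC) = -j/(ω·C) = 0 - j4432 Ω
Step 3 — With open output, the series arm Z2 and the output shunt Z3 appear in series to ground: Z2 + Z3 = 74 - j4432 Ω.
Step 4 — Parallel with input shunt Z1: Z_in = Z1 || (Z2 + Z3) = 37.09 - j0.3104 Ω = 37.09∠-0.5° Ω.

Z = 37.09 - j0.3104 Ω = 37.09∠-0.5° Ω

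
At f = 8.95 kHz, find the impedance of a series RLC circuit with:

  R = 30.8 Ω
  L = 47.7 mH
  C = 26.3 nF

Step 1 — Angular frequency: ω = 2π·f = 2π·8950 = 5.623e+04 rad/s.
Step 2 — Component impedances:
  R: Z = R = 30.8 Ω
  L: Z = jωL = j·5.623e+04·0.0477 = 0 + j2682 Ω
  C: Z = 1/(jωC) = -j/(ω·C) = 0 - j676.1 Ω
Step 3 — Series combination: Z_total = R + L + C = 30.8 + j2006 Ω = 2006∠89.1° Ω.

Z = 30.8 + j2006 Ω = 2006∠89.1° Ω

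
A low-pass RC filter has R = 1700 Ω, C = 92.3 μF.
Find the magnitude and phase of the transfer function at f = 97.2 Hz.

Step 1 — Angular frequency: ω = 2π·97.2 = 610.7 rad/s.
Step 2 — Transfer function: H(jω) = 1/(1 + jωRC).
Step 3 — Denominator: 1 + jωRC = 1 + j·610.7·1700·9.23e-05 = 1 + j95.83.
Step 4 — H = 0.0001089 - j0.01043.
Step 5 — Magnitude: |H| = 0.01043 (-39.6 dB); phase: φ = -89.4°.

|H| = 0.01043 (-39.6 dB), φ = -89.4°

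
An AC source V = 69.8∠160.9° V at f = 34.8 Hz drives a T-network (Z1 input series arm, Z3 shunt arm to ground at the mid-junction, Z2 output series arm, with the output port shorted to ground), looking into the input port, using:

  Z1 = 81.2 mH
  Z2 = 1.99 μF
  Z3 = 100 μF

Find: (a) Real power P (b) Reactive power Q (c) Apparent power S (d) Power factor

Step 1 — Angular frequency: ω = 2π·f = 2π·34.8 = 218.7 rad/s.
Step 2 — Component impedances:
  Z1: Z = jωL = j·218.7·0.0812 = 0 + j17.75 Ω
  Z2: Z = 1/(jωC) = -j/(ω·C) = 0 - j2298 Ω
  Z3: Z = 1/(jωC) = -j/(ω·C) = 0 - j45.73 Ω
Step 3 — With the output port shorted to ground, the output series arm Z2 runs from the junction to ground; the shunt arm Z3 also runs from the junction to ground. They appear in parallel: Z3 || Z2 = 0 - j44.84 Ω.
Step 4 — Series with input arm Z1: Z_in = Z1 + (Z3 || Z2) = 0 - j27.09 Ω = 27.09∠-90.0° Ω.
Step 5 — Source phasor: V = 69.8∠160.9° V = -65.96 + j22.84 V.
Step 6 — Current: I = V / Z = -0.8432 - j2.435 A = 2.577∠-109.1° A.
Step 7 — Complex power: S = V·I* = 0 - j179.9 VA.
Step 8 — Real power: P = Re(S) = 0 W.
Step 9 — Reactive power: Q = Im(S) = -179.9 VAR.
Step 10 — Apparent power: |S| = 179.9 VA.
Step 11 — Power factor: PF = P/|S| = 0 (leading).

(a) P = 0 W  (b) Q = -179.9 VAR  (c) S = 179.9 VA  (d) PF = 0 (leading)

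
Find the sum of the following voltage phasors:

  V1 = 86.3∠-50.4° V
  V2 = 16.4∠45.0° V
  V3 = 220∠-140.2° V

Step 1 — Convert each phasor to rectangular form:
  V1 = 86.3·(cos(-50.4°) + j·sin(-50.4°)) = 55.01 - j66.5 V
  V2 = 16.4·(cos(45.0°) + j·sin(45.0°)) = 11.6 + j11.6 V
  V3 = 220·(cos(-140.2°) + j·sin(-140.2°)) = -169 - j140.8 V
Step 2 — Sum components: V_total = -102.4 - j195.7 V.
Step 3 — Convert to polar: |V_total| = 220.9 V, ∠V_total = -117.6°.

V_total = 220.9∠-117.6° V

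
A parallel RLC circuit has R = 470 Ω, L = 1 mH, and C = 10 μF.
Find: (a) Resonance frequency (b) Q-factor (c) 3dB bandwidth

Step 1 — Resonance: ω₀ = 1/√(LC) = 1/√(0.001·1e-05) = 1e+04 rad/s.
Step 2 — f₀ = ω₀/(2π) = 1592 Hz.
Step 3 — Parallel Q: Q = R/(ω₀L) = 470/(1e+04·0.001) = 47.
Step 4 — Bandwidth: Δω = ω₀/Q = 212.8 rad/s; BW = Δω/(2π) = 33.86 Hz.

(a) f₀ = 1592 Hz  (b) Q = 47  (c) BW = 33.86 Hz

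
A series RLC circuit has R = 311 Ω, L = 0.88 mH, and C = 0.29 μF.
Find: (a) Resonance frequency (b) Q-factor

Step 1 — Resonance condition Im(Z)=0 gives ω₀ = 1/√(LC).
Step 2 — ω₀ = 1/√(0.00088·2.9e-07) = 6.26e+04 rad/s.
Step 3 — f₀ = ω₀/(2π) = 9963 Hz.
Step 4 — Series Q: Q = ω₀L/R = 6.26e+04·0.00088/311 = 0.1771.

(a) f₀ = 9963 Hz  (b) Q = 0.1771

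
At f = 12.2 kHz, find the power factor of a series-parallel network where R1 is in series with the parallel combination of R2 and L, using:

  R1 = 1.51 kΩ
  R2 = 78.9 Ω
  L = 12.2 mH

Step 1 — Angular frequency: ω = 2π·f = 2π·1.22e+04 = 7.665e+04 rad/s.
Step 2 — Component impedances:
  R1: Z = R = 1510 Ω
  R2: Z = R = 78.9 Ω
  L: Z = jωL = j·7.665e+04·0.0122 = 0 + j935.2 Ω
Step 3 — Parallel branch: R2 || L = 1/(1/R2 + 1/L) = 78.34 + j6.61 Ω.
Step 4 — Series with R1: Z_total = R1 + (R2 || L) = 1588 + j6.61 Ω = 1588∠0.2° Ω.
Step 5 — Power factor: PF = cos(φ) = Re(Z)/|Z| = 1588/1588 = 1.
Step 6 — Type: Im(Z) = 6.61 ⇒ lagging (phase φ = 0.2°).

PF = 1 (lagging, φ = 0.2°)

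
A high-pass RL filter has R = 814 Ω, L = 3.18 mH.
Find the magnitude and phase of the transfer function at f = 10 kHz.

Step 1 — Angular frequency: ω = 2π·1e+04 = 6.283e+04 rad/s.
Step 2 — Transfer function: H(jω) = jωL/(R + jωL).
Step 3 — Numerator jωL = j·199.8; denominator R + jωL = 814 + j199.8.
Step 4 — H = 0.05683 + j0.2315.
Step 5 — Magnitude: |H| = 0.2384 (-12.5 dB); phase: φ = 76.2°.

|H| = 0.2384 (-12.5 dB), φ = 76.2°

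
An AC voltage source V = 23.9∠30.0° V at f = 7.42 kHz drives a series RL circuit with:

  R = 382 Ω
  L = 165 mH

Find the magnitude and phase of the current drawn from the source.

Step 1 — Angular frequency: ω = 2π·f = 2π·7420 = 4.662e+04 rad/s.
Step 2 — Component impedances:
  R: Z = R = 382 Ω
  L: Z = jωL = j·4.662e+04·0.165 = 0 + j7693 Ω
Step 3 — Series combination: Z_total = R + L = 382 + j7693 Ω = 7702∠87.2° Ω.
Step 4 — Source phasor: V = 23.9∠30.0° V = 20.7 + j11.95 V.
Step 5 — Ohm's law: I = V / Z_total = (20.7 + j11.95) / (382 + j7693) = 0.001683 - j0.002607 A.
Step 6 — Convert to polar: |I| = 0.003103 A, ∠I = -57.2°.

I = 0.003103∠-57.2° A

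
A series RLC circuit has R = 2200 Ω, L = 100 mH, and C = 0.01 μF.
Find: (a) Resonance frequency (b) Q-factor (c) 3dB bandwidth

Step 1 — Resonance: ω₀ = 1/√(LC) = 1/√(0.1·1e-08) = 3.162e+04 rad/s.
Step 2 — f₀ = ω₀/(2π) = 5033 Hz.
Step 3 — Series Q: Q = ω₀L/R = 3.162e+04·0.1/2200 = 1.437.
Step 4 — Bandwidth: Δω = ω₀/Q = 2.2e+04 rad/s; BW = Δω/(2π) = 3501 Hz.

(a) f₀ = 5033 Hz  (b) Q = 1.437  (c) BW = 3501 Hz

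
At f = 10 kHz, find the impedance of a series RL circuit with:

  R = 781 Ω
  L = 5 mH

Step 1 — Angular frequency: ω = 2π·f = 2π·1e+04 = 6.283e+04 rad/s.
Step 2 — Component impedances:
  R: Z = R = 781 Ω
  L: Z = jωL = j·6.283e+04·0.005 = 0 + j314.2 Ω
Step 3 — Series combination: Z_total = R + L = 781 + j314.2 Ω = 841.8∠21.9° Ω.

Z = 781 + j314.2 Ω = 841.8∠21.9° Ω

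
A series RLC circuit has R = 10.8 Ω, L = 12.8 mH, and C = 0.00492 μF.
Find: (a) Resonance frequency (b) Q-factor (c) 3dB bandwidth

Step 1 — Resonance condition Im(Z)=0 gives ω₀ = 1/√(LC).
Step 2 — ω₀ = 1/√(0.0128·4.92e-09) = 1.26e+05 rad/s.
Step 3 — f₀ = ω₀/(2π) = 2.006e+04 Hz.
Step 4 — Series Q: Q = ω₀L/R = 1.26e+05·0.0128/10.8 = 149.3.
Step 5 — 3dB bandwidth: Δω = ω₀/Q = 843.8 rad/s; BW = Δω/(2π) = 134.3 Hz.

(a) f₀ = 2.006e+04 Hz  (b) Q = 149.3  (c) BW = 134.3 Hz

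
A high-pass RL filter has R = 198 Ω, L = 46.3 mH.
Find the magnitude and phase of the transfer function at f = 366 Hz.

Step 1 — Angular frequency: ω = 2π·366 = 2300 rad/s.
Step 2 — Transfer function: H(jω) = jωL/(R + jωL).
Step 3 — Numerator jωL = j·106.5; denominator R + jωL = 198 + j106.5.
Step 4 — H = 0.2243 + j0.4171.
Step 5 — Magnitude: |H| = 0.4736 (-6.5 dB); phase: φ = 61.7°.

|H| = 0.4736 (-6.5 dB), φ = 61.7°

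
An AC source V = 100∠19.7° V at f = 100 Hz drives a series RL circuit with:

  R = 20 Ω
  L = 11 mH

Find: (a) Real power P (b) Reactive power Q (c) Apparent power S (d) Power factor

Step 1 — Angular frequency: ω = 2π·f = 2π·100 = 628.3 rad/s.
Step 2 — Component impedances:
  R: Z = R = 20 Ω
  L: Z = jωL = j·628.3·0.011 = 0 + j6.912 Ω
Step 3 — Series combination: Z_total = R + L = 20 + j6.912 Ω = 21.16∠19.1° Ω.
Step 4 — Source phasor: V = 100∠19.7° V = 94.15 + j33.71 V.
Step 5 — Current: I = V / Z = 4.725 + j0.05247 A = 4.726∠0.6° A.
Step 6 — Complex power: S = V·I* = 446.7 + j154.4 VA.
Step 7 — Real power: P = Re(S) = 446.7 W.
Step 8 — Reactive power: Q = Im(S) = 154.4 VAR.
Step 9 — Apparent power: |S| = 472.6 VA.
Step 10 — Power factor: PF = P/|S| = 0.9452 (lagging).

(a) P = 446.7 W  (b) Q = 154.4 VAR  (c) S = 472.6 VA  (d) PF = 0.9452 (lagging)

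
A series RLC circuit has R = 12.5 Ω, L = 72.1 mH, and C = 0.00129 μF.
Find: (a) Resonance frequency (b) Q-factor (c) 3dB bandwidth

Step 1 — Resonance: ω₀ = 1/√(LC) = 1/√(0.0721·1.29e-09) = 1.037e+05 rad/s.
Step 2 — f₀ = ω₀/(2π) = 1.65e+04 Hz.
Step 3 — Series Q: Q = ω₀L/R = 1.037e+05·0.0721/12.5 = 598.1.
Step 4 — Bandwidth: Δω = ω₀/Q = 173.4 rad/s; BW = Δω/(2π) = 27.59 Hz.

(a) f₀ = 1.65e+04 Hz  (b) Q = 598.1  (c) BW = 27.59 Hz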